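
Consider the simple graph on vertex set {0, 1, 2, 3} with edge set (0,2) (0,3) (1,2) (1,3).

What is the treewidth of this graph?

2

A width-2 tree decomposition is:
Bags: B1 = {0, 1, 3}  B2 = {0, 1, 2}
Tree: B1–B2
Each bag holds 3 vertices, so the decomposition has width 2, which upper-bounds the treewidth. The edges 0–3–1–2–0 form a cycle, so G is not a tree and its treewidth is at least 2. Hence tw(G) = 2 exactly.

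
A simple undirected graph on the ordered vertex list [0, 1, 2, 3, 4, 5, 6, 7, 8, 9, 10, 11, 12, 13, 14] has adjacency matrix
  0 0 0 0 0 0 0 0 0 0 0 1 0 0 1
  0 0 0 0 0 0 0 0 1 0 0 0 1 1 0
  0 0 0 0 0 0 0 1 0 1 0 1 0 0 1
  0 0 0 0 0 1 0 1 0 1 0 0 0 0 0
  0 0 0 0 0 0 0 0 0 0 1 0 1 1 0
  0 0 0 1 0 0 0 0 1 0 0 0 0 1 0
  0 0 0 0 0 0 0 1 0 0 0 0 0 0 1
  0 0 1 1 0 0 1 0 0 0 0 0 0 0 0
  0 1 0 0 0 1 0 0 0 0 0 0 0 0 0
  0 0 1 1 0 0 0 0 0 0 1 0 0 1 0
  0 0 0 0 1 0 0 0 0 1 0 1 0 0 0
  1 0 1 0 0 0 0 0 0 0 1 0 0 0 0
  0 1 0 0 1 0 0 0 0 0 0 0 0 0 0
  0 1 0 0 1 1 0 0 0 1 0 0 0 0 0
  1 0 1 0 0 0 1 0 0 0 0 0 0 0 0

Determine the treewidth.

3

A width-3 tree decomposition is:
Bags: B1 = {0, 6, 11, 14}  B2 = {2, 6, 11, 14}  B3 = {2, 6, 7, 11}  B4 = {2, 7, 10, 11}  B5 = {2, 7, 9, 10}  B6 = {3, 7, 9, 10}  B7 = {3, 4, 9, 10}  B8 = {3, 4, 9, 13}  B9 = {3, 4, 5, 13}  B10 = {4, 5, 12, 13}  B11 = {1, 5, 12, 13}  B12 = {1, 5, 8, 12}
Tree: B1–B2, B2–B3, B3–B4, B4–B5, B5–B6, B6–B7, B7–B8, B8–B9, B9–B10, B10–B11, B11–B12
Every bag has size at most 4, so the width is 4 − 1 = 3 and tw(G) ≤ 3. For the lower bound: the 4 vertex sets {0,6,14}, {11}, {2}, {3,7,9,10} are disjoint, each induces a connected subgraph, and every pair is joined by at least one edge of G. Contracting each set to a single vertex therefore yields K_{4} as a minor, and since treewidth is minor-monotone, tw(G) ≥ tw(K_{4}) = 3. Combining the bounds, tw(G) = 3.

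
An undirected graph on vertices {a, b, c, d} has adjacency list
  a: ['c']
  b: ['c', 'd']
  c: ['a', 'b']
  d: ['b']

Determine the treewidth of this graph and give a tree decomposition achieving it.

Treewidth 1.
One optimal decomposition is:
Bags: B1 = {b, d}  B2 = {b, c}  B3 = {a, c}
Tree: B1–B2, B2–B3

The largest bag has 2 vertices, giving width 1; this decomposition certifies tw(G) ≤ 1. Any graph with an edge has treewidth ≥ 1, and G has the edge d–b. Combining the bounds, tw(G) = 1.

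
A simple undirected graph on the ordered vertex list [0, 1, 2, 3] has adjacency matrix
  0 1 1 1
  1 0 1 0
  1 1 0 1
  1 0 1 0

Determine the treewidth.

A width-2 tree decomposition is:
Bags: B1 = {0, 2, 3}  B2 = {0, 1, 2}
Tree: B1–B2
Every bag has size at most 3, so the width is 3 − 1 = 2 and tw(G) ≤ 2. For the lower bound, the 3 vertices {0, 1, 2} are pairwise adjacent, and any tree decomposition puts a clique entirely inside one bag — forcing width ≥ 2. Therefore the treewidth is 2.

2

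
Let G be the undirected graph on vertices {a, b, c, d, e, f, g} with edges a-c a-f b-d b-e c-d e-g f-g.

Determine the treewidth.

2

A width-2 tree decomposition is:
Bags: B1 = {a, f, g}  B2 = {a, e, g}  B3 = {a, b, e}  B4 = {a, b, d}  B5 = {a, c, d}
Tree: B1–B2, B2–B3, B3–B4, B4–B5
Every bag has size at most 3, so the width is 3 − 1 = 2 and tw(G) ≤ 2. Since a–f–g–e–b–d–c–a is a cycle in G, G is not acyclic. Forests are exactly the graphs of treewidth ≤ 1, so tw(G) ≥ 2. Hence tw(G) = 2 exactly.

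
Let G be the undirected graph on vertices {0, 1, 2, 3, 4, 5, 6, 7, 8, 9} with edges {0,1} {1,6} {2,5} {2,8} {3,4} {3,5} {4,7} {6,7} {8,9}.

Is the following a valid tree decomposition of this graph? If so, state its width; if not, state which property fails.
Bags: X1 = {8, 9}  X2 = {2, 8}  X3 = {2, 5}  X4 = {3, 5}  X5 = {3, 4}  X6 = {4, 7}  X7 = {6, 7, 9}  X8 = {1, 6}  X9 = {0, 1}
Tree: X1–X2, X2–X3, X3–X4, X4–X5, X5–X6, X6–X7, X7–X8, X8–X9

No — bags containing vertex 9 are not connected in the tree.

A tree decomposition must satisfy three properties: every vertex lies in some bag; for every edge, both endpoints lie together in some bag; and for every vertex, the bags containing it form a connected subtree. Here bags containing vertex 9 are not connected in the tree, so the decomposition is invalid.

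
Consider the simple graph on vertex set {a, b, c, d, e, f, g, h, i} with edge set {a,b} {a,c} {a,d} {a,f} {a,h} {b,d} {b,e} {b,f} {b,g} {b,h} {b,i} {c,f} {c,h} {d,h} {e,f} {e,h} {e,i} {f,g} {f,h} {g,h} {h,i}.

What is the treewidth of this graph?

3

A width-3 tree decomposition is:
Bags: B1 = {b, e, f, h}  B2 = {a, b, f, h}  B3 = {b, f, g, h}  B4 = {b, e, h, i}  B5 = {a, b, d, h}  B6 = {a, c, f, h}
Tree: B1–B2, B2–B3, B1–B4, B2–B5, B2–B6
Every bag has size at most 4, so the width is 4 − 1 = 3 and tw(G) ≤ 3. On the other hand G contains the 4-clique {a, c, f, h}. A clique must lie in a single bag of any decomposition, so no decomposition can have width below 3. The upper and lower bounds meet at 3, so that is the treewidth.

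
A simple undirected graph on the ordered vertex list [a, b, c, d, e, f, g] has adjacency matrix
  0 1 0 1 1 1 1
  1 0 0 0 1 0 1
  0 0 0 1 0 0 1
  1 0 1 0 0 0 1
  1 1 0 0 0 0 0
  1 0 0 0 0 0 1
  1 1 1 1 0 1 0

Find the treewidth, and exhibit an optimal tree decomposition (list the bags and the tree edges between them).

Each bag holds 3 vertices, so the decomposition has width 2, which upper-bounds the treewidth. On the other hand G contains the 3-clique {c, d, g}. A clique must lie in a single bag of any decomposition, so no decomposition can have width below 2. Therefore the treewidth is 2.

Treewidth 2.
Bags: B1 = {a, f, g}  B2 = {a, d, g}  B3 = {c, d, g}  B4 = {a, b, g}  B5 = {a, b, e}
Tree: B1–B2, B2–B3, B2–B4, B4–B5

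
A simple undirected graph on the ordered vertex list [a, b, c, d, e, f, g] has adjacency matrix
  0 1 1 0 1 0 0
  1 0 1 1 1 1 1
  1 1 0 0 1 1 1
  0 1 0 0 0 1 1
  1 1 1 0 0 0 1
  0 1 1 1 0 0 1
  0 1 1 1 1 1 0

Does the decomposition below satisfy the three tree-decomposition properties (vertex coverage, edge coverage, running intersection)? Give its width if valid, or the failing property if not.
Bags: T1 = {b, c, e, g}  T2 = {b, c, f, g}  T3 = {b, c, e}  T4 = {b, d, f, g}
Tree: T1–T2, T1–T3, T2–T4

A tree decomposition must satisfy three properties: every vertex lies in some bag; for every edge, both endpoints lie together in some bag; and for every vertex, the bags containing it form a connected subtree. Here vertex a appears in no bag, so the decomposition is invalid.

No — vertex a appears in no bag.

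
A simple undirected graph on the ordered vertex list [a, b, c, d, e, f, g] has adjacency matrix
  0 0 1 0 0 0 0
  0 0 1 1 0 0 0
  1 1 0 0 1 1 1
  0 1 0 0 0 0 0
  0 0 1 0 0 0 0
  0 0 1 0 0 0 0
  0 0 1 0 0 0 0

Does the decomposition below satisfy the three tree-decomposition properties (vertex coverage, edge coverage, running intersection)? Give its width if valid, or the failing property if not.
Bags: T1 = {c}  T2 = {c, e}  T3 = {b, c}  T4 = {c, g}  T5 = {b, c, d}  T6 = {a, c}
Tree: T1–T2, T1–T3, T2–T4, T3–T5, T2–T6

No — vertex f appears in no bag.

A tree decomposition must satisfy three properties: every vertex lies in some bag; for every edge, both endpoints lie together in some bag; and for every vertex, the bags containing it form a connected subtree. Here vertex f appears in no bag, so the decomposition is invalid.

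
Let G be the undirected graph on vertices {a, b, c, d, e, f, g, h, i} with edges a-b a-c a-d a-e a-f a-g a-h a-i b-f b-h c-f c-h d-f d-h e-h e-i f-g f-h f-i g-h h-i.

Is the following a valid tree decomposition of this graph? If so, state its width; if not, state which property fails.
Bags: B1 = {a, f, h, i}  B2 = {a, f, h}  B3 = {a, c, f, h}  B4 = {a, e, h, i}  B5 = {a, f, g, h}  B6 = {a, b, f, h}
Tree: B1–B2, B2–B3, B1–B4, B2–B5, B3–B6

No — vertex d appears in no bag.

A tree decomposition must satisfy three properties: every vertex lies in some bag; for every edge, both endpoints lie together in some bag; and for every vertex, the bags containing it form a connected subtree. Here vertex d appears in no bag, so the decomposition is invalid.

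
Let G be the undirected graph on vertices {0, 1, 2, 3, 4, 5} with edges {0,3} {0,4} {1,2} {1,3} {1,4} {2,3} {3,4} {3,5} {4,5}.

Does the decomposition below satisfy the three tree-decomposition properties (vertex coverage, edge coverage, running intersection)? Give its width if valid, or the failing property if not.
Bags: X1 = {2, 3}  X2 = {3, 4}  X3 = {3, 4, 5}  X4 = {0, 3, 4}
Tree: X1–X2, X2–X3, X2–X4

No — vertex 1 appears in no bag.

A tree decomposition must satisfy three properties: every vertex lies in some bag; for every edge, both endpoints lie together in some bag; and for every vertex, the bags containing it form a connected subtree. Here vertex 1 appears in no bag, so the decomposition is invalid.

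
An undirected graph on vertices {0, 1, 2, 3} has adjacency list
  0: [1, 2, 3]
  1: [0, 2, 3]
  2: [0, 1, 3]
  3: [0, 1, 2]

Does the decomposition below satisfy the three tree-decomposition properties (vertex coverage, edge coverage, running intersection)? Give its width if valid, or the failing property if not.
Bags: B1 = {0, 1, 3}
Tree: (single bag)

No — vertex 2 appears in no bag.

A tree decomposition must satisfy three properties: every vertex lies in some bag; for every edge, both endpoints lie together in some bag; and for every vertex, the bags containing it form a connected subtree. Here vertex 2 appears in no bag, so the decomposition is invalid.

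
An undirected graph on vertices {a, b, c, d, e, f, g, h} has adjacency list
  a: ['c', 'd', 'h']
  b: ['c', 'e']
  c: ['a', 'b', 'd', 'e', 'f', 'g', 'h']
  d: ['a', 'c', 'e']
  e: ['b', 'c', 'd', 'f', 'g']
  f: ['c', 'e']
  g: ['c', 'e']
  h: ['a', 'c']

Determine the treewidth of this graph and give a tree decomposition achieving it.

Treewidth 2.
One optimal decomposition is:
Bags: B1 = {c, e, g}  B2 = {b, c, e}  B3 = {c, e, f}  B4 = {c, d, e}  B5 = {a, c, d}  B6 = {a, c, h}
Tree: B1–B2, B1–B3, B1–B4, B4–B5, B5–B6

Each bag holds 3 vertices, so the decomposition has width 2, which upper-bounds the treewidth. Conversely, {c, d, e} is a clique of size 3, and the vertices of any clique must share a bag in every tree decomposition; so some bag has ≥ 3 vertices and tw(G) ≥ 2. The upper and lower bounds meet at 2, so that is the treewidth.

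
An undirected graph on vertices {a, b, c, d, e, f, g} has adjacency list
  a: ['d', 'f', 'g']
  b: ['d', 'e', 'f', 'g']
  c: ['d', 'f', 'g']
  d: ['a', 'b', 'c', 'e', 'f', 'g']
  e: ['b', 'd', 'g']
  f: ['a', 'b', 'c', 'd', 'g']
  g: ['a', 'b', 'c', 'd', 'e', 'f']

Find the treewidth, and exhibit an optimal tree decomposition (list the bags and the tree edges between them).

Treewidth 3.
One such decomposition:
Bags: B1 = {b, d, f, g}  B2 = {a, d, f, g}  B3 = {b, d, e, g}  B4 = {c, d, f, g}
Tree: B1–B2, B1–B3, B2–B4

Every bag has size at most 4, so the width is 4 − 1 = 3 and tw(G) ≤ 3. Conversely, {b, d, e, g} is a clique of size 4, and the vertices of any clique must share a bag in every tree decomposition; so some bag has ≥ 4 vertices and tw(G) ≥ 3. Therefore the treewidth is 3.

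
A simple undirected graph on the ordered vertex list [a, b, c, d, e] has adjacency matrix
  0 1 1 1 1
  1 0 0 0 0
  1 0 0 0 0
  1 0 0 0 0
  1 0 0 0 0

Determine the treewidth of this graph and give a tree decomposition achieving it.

Every bag has size at most 2, so the width is 2 − 1 = 1 and tw(G) ≤ 1. Since G has at least one edge (e.g. a–d), it is not an edgeless graph, so tw(G) ≥ 1. The upper and lower bounds meet at 1, so that is the treewidth.

Treewidth 1.
Bags: B1 = {a, d}  B2 = {a, e}  B3 = {a, c}  B4 = {a, b}
Tree: B1–B2, B2–B3, B2–B4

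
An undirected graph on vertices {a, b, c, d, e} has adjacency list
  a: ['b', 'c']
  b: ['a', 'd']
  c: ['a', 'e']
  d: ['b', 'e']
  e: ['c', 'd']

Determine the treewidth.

2

A width-2 tree decomposition is:
Bags: B1 = {a, c, e}  B2 = {a, d, e}  B3 = {a, b, d}
Tree: B1–B2, B2–B3
Every bag has size at most 3, so the width is 3 − 1 = 2 and tw(G) ≤ 2. The edges a–c–e–d–b–a form a cycle, so G is not a tree and its treewidth is at least 2. Therefore the treewidth is 2.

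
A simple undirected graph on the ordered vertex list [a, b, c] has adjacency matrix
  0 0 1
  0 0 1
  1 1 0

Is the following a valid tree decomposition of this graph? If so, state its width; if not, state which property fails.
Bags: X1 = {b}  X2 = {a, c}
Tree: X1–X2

A tree decomposition must satisfy three properties: every vertex lies in some bag; for every edge, both endpoints lie together in some bag; and for every vertex, the bags containing it form a connected subtree. Here edge (c,b) lies in no bag, so the decomposition is invalid.

No — edge (c,b) lies in no bag.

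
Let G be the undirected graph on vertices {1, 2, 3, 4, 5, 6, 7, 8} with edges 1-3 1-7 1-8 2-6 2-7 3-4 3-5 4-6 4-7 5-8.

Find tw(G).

2

A width-2 tree decomposition is:
Bags: B1 = {1, 5, 8}  B2 = {1, 3, 5}  B3 = {1, 3, 7}  B4 = {3, 4, 7}  B5 = {2, 4, 7}  B6 = {2, 4, 6}
Tree: B1–B2, B2–B3, B3–B4, B4–B5, B5–B6
The largest bag has 3 vertices, giving width 2; this decomposition certifies tw(G) ≤ 2. For the lower bound, G contains the cycle 8–5–3–1–8, so G is not a forest; only forests have treewidth ≤ 1, hence tw(G) ≥ 2. Combining the bounds, tw(G) = 2.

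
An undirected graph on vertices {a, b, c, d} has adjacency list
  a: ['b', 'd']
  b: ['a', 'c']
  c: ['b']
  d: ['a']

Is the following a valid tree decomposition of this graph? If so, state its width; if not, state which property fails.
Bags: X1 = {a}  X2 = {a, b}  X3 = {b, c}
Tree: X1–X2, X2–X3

A tree decomposition must satisfy three properties: every vertex lies in some bag; for every edge, both endpoints lie together in some bag; and for every vertex, the bags containing it form a connected subtree. Here vertex d appears in no bag, so the decomposition is invalid.

No — vertex d appears in no bag.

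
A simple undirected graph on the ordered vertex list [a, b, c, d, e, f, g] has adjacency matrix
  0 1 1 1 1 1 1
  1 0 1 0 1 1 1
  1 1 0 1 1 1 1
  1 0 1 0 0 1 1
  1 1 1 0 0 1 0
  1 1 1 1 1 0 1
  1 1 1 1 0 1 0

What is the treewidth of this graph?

4

A width-4 tree decomposition is:
Bags: B1 = {a, c, d, f, g}  B2 = {a, b, c, f, g}  B3 = {a, b, c, e, f}
Tree: B1–B2, B2–B3
The largest bag has 5 vertices, giving width 4; this decomposition certifies tw(G) ≤ 4. On the other hand G contains the 5-clique {a, c, d, f, g}. A clique must lie in a single bag of any decomposition, so no decomposition can have width below 4. The upper and lower bounds meet at 4, so that is the treewidth.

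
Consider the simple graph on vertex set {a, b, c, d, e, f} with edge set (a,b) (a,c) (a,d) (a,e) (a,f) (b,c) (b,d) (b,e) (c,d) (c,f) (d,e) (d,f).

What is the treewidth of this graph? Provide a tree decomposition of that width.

Treewidth 3.
Bags: B1 = {a, b, d, e}  B2 = {a, b, c, d}  B3 = {a, c, d, f}
Tree: B1–B2, B2–B3

Every bag has size at most 4, so the width is 4 − 1 = 3 and tw(G) ≤ 3. Conversely, {a, b, d, e} is a clique of size 4, and the vertices of any clique must share a bag in every tree decomposition; so some bag has ≥ 4 vertices and tw(G) ≥ 3. Hence tw(G) = 3 exactly.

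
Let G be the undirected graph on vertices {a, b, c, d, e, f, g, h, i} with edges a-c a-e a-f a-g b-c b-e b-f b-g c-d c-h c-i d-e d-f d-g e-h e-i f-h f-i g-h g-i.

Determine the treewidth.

A width-4 tree decomposition is:
Bags: B1 = {c, e, f, g, h}  B2 = {c, e, f, g, i}  B3 = {a, c, e, f, g}  B4 = {b, c, e, f, g}  B5 = {c, d, e, f, g}
Tree: B1–B2, B2–B3, B3–B4, B4–B5
Each bag holds 5 vertices, so the decomposition has width 4, which upper-bounds the treewidth. For the lower bound: the 5 vertex sets {f,h}, {g,i}, {a,c}, {e}, {b} are disjoint, each induces a connected subgraph, and every pair is joined by at least one edge of G. Contracting each set to a single vertex therefore yields K_{5} as a minor, and since treewidth is minor-monotone, tw(G) ≥ tw(K_{5}) = 4. The upper and lower bounds meet at 4, so that is the treewidth.

4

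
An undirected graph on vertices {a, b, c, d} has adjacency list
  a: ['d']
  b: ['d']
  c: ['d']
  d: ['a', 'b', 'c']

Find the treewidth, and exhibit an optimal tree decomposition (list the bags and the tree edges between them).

Treewidth 1.
One optimal decomposition is:
Bags: B1 = {b, d}  B2 = {c, d}  B3 = {a, d}
Tree: B1–B2, B2–B3

Every bag has size at most 2, so the width is 2 − 1 = 1 and tw(G) ≤ 1. Any graph with an edge has treewidth ≥ 1, and G has the edge d–b. Therefore the treewidth is 1.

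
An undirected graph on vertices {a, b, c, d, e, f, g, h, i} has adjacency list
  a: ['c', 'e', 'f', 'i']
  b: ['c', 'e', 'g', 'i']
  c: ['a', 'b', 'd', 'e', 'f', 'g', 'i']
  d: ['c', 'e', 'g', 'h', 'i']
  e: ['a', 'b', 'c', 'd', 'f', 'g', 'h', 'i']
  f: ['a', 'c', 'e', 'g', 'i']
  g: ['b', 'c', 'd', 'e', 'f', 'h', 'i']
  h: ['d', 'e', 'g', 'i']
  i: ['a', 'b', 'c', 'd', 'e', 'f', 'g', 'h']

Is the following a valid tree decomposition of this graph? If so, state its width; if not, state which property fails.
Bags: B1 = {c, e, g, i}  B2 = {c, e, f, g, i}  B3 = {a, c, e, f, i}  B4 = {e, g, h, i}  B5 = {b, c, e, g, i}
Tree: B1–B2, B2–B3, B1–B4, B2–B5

No — vertex d appears in no bag.

A tree decomposition must satisfy three properties: every vertex lies in some bag; for every edge, both endpoints lie together in some bag; and for every vertex, the bags containing it form a connected subtree. Here vertex d appears in no bag, so the decomposition is invalid.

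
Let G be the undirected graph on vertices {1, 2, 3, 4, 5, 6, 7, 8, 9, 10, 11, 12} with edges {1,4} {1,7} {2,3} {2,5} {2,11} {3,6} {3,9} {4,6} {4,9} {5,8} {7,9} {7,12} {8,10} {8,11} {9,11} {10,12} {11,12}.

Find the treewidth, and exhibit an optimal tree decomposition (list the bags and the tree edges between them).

Every bag has size at most 4, so the width is 4 − 1 = 3 and tw(G) ≤ 3. For the lower bound: the 4 vertex sets {1,4,6}, {3}, {9}, {2,7,11,12} are disjoint, each induces a connected subgraph, and every pair is joined by at least one edge of G. Contracting each set to a single vertex therefore yields K_{4} as a minor, and since treewidth is minor-monotone, tw(G) ≥ tw(K_{4}) = 3. The upper and lower bounds meet at 3, so that is the treewidth.

Treewidth 3.
Bags: B1 = {1, 3, 4, 6}  B2 = {1, 3, 4, 9}  B3 = {1, 3, 7, 9}  B4 = {2, 3, 7, 9}  B5 = {2, 7, 9, 11}  B6 = {2, 7, 11, 12}  B7 = {2, 5, 11, 12}  B8 = {5, 8, 11, 12}  B9 = {5, 8, 10, 12}
Tree: B1–B2, B2–B3, B3–B4, B4–B5, B5–B6, B6–B7, B7–B8, B8–B9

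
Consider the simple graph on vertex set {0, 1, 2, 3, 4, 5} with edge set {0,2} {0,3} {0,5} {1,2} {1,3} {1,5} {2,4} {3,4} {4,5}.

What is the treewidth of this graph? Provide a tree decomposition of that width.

The largest bag has 4 vertices, giving width 3; this decomposition certifies tw(G) ≤ 3. For the lower bound: the 4 vertex sets {4,5}, {1,3}, {2}, {0} are disjoint, each induces a connected subgraph, and every pair is joined by at least one edge of G. Contracting each set to a single vertex therefore yields K_{4} as a minor, and since treewidth is minor-monotone, tw(G) ≥ tw(K_{4}) = 3. Hence tw(G) = 3 exactly.

Treewidth 3.
Bags: B1 = {2, 3, 4, 5}  B2 = {1, 2, 3, 5}  B3 = {0, 2, 3, 5}
Tree: B1–B2, B2–B3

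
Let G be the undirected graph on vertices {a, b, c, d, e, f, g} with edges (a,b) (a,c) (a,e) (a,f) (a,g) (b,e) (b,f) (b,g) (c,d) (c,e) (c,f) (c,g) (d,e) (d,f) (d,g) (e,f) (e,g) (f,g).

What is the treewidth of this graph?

A width-4 tree decomposition is:
Bags: B1 = {a, c, e, f, g}  B2 = {a, b, e, f, g}  B3 = {c, d, e, f, g}
Tree: B1–B2, B1–B3
The largest bag has 5 vertices, giving width 4; this decomposition certifies tw(G) ≤ 4. Conversely, {c, d, e, f, g} is a clique of size 5, and the vertices of any clique must share a bag in every tree decomposition; so some bag has ≥ 5 vertices and tw(G) ≥ 4. Combining the bounds, tw(G) = 4.

4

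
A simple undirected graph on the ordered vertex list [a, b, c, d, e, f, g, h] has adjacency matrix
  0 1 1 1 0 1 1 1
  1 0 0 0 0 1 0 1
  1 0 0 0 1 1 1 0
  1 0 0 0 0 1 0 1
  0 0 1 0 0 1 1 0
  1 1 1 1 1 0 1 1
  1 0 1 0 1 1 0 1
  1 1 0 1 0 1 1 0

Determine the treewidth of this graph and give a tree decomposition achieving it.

Treewidth 3.
One optimal decomposition is:
Bags: B1 = {a, f, g, h}  B2 = {a, c, f, g}  B3 = {c, e, f, g}  B4 = {a, d, f, h}  B5 = {a, b, f, h}
Tree: B1–B2, B2–B3, B1–B4, B1–B5

The largest bag has 4 vertices, giving width 3; this decomposition certifies tw(G) ≤ 3. On the other hand G contains the 4-clique {c, e, f, g}. A clique must lie in a single bag of any decomposition, so no decomposition can have width below 3. The upper and lower bounds meet at 3, so that is the treewidth.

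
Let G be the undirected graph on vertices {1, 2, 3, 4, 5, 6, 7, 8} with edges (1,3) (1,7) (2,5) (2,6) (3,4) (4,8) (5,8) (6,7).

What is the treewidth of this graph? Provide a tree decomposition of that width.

Each bag holds 3 vertices, so the decomposition has width 2, which upper-bounds the treewidth. The edges 5–2–6–7–1–3–4–8–5 form a cycle, so G is not a tree and its treewidth is at least 2. Therefore the treewidth is 2.

Treewidth 2.
Bags: B1 = {2, 5, 6}  B2 = {5, 6, 7}  B3 = {1, 5, 7}  B4 = {1, 3, 5}  B5 = {3, 4, 5}  B6 = {4, 5, 8}
Tree: B1–B2, B2–B3, B3–B4, B4–B5, B5–B6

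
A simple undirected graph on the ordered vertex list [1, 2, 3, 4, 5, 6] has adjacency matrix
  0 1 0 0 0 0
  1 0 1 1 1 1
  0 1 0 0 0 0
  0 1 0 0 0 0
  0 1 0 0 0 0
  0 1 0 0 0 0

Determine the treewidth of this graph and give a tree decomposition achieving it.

Each bag holds 2 vertices, so the decomposition has width 1, which upper-bounds the treewidth. Since G has at least one edge (e.g. 6–2), it is not an edgeless graph, so tw(G) ≥ 1. Hence tw(G) = 1 exactly.

Treewidth 1.
One such decomposition:
Bags: B1 = {2, 6}  B2 = {2, 4}  B3 = {2, 5}  B4 = {2, 3}  B5 = {1, 2}
Tree: B1–B2, B1–B3, B1–B4, B1–B5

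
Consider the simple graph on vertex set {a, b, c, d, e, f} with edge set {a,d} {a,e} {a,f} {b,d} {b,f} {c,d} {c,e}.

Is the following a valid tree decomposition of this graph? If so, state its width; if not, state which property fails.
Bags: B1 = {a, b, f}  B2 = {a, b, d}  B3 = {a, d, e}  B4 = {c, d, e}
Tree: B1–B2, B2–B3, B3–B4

Yes; width 2.

Checking the three conditions: (i) the bags cover all of {a, b, c, d, e, f}; (ii) for each edge, some bag contains both endpoints; (iii) the bags containing any fixed vertex form a subtree. All hold, so the decomposition is valid with width 3 − 1 = 2.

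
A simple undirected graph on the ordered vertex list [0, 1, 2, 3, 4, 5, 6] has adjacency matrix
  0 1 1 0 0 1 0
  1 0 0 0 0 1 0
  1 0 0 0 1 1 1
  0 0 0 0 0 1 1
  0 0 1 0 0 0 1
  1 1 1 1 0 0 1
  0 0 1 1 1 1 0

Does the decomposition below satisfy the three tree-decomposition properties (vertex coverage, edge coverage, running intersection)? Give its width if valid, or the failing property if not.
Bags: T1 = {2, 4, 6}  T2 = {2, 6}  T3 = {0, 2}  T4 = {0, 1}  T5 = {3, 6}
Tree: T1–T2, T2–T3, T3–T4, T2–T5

A tree decomposition must satisfy three properties: every vertex lies in some bag; for every edge, both endpoints lie together in some bag; and for every vertex, the bags containing it form a connected subtree. Here vertex 5 appears in no bag, so the decomposition is invalid.

No — vertex 5 appears in no bag.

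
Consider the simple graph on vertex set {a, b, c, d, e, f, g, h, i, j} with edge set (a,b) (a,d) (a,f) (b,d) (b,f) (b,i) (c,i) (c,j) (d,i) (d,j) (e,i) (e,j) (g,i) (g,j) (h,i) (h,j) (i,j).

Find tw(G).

2

A width-2 tree decomposition is:
Bags: B1 = {g, i, j}  B2 = {d, i, j}  B3 = {b, d, i}  B4 = {e, i, j}  B5 = {a, b, d}  B6 = {c, i, j}  B7 = {a, b, f}  B8 = {h, i, j}
Tree: B1–B2, B2–B3, B2–B4, B3–B5, B2–B6, B5–B7, B6–B8
Each bag holds 3 vertices, so the decomposition has width 2, which upper-bounds the treewidth. For the lower bound, the 3 vertices {a, b, d} are pairwise adjacent, and any tree decomposition puts a clique entirely inside one bag — forcing width ≥ 2. Combining the bounds, tw(G) = 2.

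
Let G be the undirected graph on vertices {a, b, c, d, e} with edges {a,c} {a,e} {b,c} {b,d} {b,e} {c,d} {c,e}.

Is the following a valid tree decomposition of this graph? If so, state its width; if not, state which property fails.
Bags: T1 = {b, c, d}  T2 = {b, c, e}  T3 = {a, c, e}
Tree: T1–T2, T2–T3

Every vertex of G appears in some bag (union = {a, b, c, d, e}); every edge is covered by a bag; and for each vertex v the set of bags containing v is connected in the bag tree. The decomposition is therefore valid. The largest bag has 3 vertices, so the width is 2.

Yes; width 2.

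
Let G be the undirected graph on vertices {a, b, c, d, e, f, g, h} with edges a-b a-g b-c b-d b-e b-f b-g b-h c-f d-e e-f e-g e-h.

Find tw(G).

2

A width-2 tree decomposition is:
Bags: B1 = {b, e, g}  B2 = {b, d, e}  B3 = {a, b, g}  B4 = {b, e, h}  B5 = {b, e, f}  B6 = {b, c, f}
Tree: B1–B2, B1–B3, B2–B4, B2–B5, B5–B6
The largest bag has 3 vertices, giving width 2; this decomposition certifies tw(G) ≤ 2. For the lower bound, the 3 vertices {b, d, e} are pairwise adjacent, and any tree decomposition puts a clique entirely inside one bag — forcing width ≥ 2. Hence tw(G) = 2 exactly.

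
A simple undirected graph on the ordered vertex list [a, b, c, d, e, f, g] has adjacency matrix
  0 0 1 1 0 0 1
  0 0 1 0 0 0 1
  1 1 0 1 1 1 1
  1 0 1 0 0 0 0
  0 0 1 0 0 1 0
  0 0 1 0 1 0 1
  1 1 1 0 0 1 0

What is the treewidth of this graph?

A width-2 tree decomposition is:
Bags: B1 = {a, c, g}  B2 = {a, c, d}  B3 = {c, f, g}  B4 = {b, c, g}  B5 = {c, e, f}
Tree: B1–B2, B1–B3, B3–B4, B3–B5
Every bag has size at most 3, so the width is 3 − 1 = 2 and tw(G) ≤ 2. Conversely, {a, c, d} is a clique of size 3, and the vertices of any clique must share a bag in every tree decomposition; so some bag has ≥ 3 vertices and tw(G) ≥ 2. Hence tw(G) = 2 exactly.

2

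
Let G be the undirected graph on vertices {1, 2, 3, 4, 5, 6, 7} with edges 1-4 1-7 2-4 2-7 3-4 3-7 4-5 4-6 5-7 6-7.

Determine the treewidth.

A width-2 tree decomposition is:
Bags: B1 = {1, 4, 7}  B2 = {2, 4, 7}  B3 = {3, 4, 7}  B4 = {4, 6, 7}  B5 = {4, 5, 7}
Tree: B1–B2, B2–B3, B3–B4, B4–B5
The largest bag has 3 vertices, giving width 2; this decomposition certifies tw(G) ≤ 2. Since 4–1–7–2–4 is a cycle in G, G is not acyclic. Forests are exactly the graphs of treewidth ≤ 1, so tw(G) ≥ 2. Therefore the treewidth is 2.

2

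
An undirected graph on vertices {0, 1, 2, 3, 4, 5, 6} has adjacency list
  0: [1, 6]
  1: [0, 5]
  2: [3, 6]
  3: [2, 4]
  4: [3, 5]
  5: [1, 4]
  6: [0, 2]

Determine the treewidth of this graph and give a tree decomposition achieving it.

Treewidth 2.
One optimal decomposition is:
Bags: B1 = {1, 4, 5}  B2 = {0, 1, 4}  B3 = {0, 4, 6}  B4 = {2, 4, 6}  B5 = {2, 3, 4}
Tree: B1–B2, B2–B3, B3–B4, B4–B5

Every bag has size at most 3, so the width is 3 − 1 = 2 and tw(G) ≤ 2. The edges 4–5–1–0–6–2–3–4 form a cycle, so G is not a tree and its treewidth is at least 2. Hence tw(G) = 2 exactly.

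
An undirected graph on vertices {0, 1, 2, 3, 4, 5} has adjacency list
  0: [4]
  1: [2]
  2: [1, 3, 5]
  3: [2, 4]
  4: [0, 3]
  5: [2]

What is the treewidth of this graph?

A width-1 tree decomposition is:
Bags: B1 = {0, 4}  B2 = {3, 4}  B3 = {2, 3}  B4 = {2, 5}  B5 = {1, 2}
Tree: B1–B2, B2–B3, B3–B4, B3–B5
The largest bag has 2 vertices, giving width 1; this decomposition certifies tw(G) ≤ 1. Any graph with an edge has treewidth ≥ 1, and G has the edge 4–0. The upper and lower bounds meet at 1, so that is the treewidth.

1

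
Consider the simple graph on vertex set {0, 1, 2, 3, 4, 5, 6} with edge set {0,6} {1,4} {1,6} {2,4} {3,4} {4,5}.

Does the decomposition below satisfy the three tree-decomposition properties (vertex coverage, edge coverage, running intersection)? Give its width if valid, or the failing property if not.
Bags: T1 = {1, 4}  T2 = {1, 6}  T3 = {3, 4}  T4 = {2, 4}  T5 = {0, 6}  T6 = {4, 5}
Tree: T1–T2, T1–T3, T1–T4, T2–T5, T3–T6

Vertex coverage: the bags together contain {0, 1, 2, 3, 4, 5, 6}, the full vertex set. Edge coverage: each edge of G has both endpoints in at least one bag. Running intersection: for every vertex, the bags containing it form a connected subtree. All three properties hold, so this is a valid tree decomposition of width max|bag| − 1 = 1, and hence tw(G) ≤ 1.

Yes; width 1.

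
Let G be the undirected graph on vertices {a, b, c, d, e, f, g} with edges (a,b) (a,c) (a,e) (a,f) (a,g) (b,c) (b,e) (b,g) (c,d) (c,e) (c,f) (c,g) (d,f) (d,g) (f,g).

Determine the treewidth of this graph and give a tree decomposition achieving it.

Every bag has size at most 4, so the width is 4 − 1 = 3 and tw(G) ≤ 3. Conversely, {c, d, f, g} is a clique of size 4, and the vertices of any clique must share a bag in every tree decomposition; so some bag has ≥ 4 vertices and tw(G) ≥ 3. Therefore the treewidth is 3.

Treewidth 3.
Bags: B1 = {a, b, c, g}  B2 = {a, c, f, g}  B3 = {a, b, c, e}  B4 = {c, d, f, g}
Tree: B1–B2, B1–B3, B2–B4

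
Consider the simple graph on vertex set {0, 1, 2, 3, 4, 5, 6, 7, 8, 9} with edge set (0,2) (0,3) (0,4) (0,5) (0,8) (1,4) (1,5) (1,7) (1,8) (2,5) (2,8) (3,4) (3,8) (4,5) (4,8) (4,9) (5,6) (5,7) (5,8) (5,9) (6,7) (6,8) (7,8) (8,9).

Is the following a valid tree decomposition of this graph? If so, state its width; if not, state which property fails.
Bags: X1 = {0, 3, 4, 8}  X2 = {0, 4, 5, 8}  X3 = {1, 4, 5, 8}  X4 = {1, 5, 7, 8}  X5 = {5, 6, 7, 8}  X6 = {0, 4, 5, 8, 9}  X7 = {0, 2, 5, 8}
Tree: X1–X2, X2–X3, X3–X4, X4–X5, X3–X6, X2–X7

No — bags containing vertex 0 are not connected in the tree.

A tree decomposition must satisfy three properties: every vertex lies in some bag; for every edge, both endpoints lie together in some bag; and for every vertex, the bags containing it form a connected subtree. Here bags containing vertex 0 are not connected in the tree, so the decomposition is invalid.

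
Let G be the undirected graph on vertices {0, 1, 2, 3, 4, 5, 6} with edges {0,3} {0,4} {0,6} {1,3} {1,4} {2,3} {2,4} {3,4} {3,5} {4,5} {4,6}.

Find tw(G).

2

A width-2 tree decomposition is:
Bags: B1 = {0, 3, 4}  B2 = {0, 4, 6}  B3 = {2, 3, 4}  B4 = {3, 4, 5}  B5 = {1, 3, 4}
Tree: B1–B2, B1–B3, B1–B4, B4–B5
Every bag has size at most 3, so the width is 3 − 1 = 2 and tw(G) ≤ 2. On the other hand G contains the 3-clique {0, 3, 4}. A clique must lie in a single bag of any decomposition, so no decomposition can have width below 2. Combining the bounds, tw(G) = 2.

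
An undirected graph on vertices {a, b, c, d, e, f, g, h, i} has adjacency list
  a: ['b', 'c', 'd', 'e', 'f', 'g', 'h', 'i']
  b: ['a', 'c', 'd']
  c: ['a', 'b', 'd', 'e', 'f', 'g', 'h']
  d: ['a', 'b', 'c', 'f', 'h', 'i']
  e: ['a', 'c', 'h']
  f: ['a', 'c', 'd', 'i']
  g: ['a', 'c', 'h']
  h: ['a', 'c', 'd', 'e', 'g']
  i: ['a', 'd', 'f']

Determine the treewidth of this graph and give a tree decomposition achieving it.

Treewidth 3.
One such decomposition:
Bags: B1 = {a, b, c, d}  B2 = {a, c, d, h}  B3 = {a, c, g, h}  B4 = {a, c, e, h}  B5 = {a, c, d, f}  B6 = {a, d, f, i}
Tree: B1–B2, B2–B3, B2–B4, B2–B5, B5–B6

Each bag holds 4 vertices, so the decomposition has width 3, which upper-bounds the treewidth. On the other hand G contains the 4-clique {a, c, d, h}. A clique must lie in a single bag of any decomposition, so no decomposition can have width below 3. Combining the bounds, tw(G) = 3.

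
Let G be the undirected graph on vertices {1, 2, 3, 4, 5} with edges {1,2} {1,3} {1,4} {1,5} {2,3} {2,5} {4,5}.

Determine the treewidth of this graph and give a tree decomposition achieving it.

Treewidth 2.
One optimal decomposition is:
Bags: B1 = {1, 2, 3}  B2 = {1, 2, 5}  B3 = {1, 4, 5}
Tree: B1–B2, B2–B3

The largest bag has 3 vertices, giving width 2; this decomposition certifies tw(G) ≤ 2. On the other hand G contains the 3-clique {1, 2, 3}. A clique must lie in a single bag of any decomposition, so no decomposition can have width below 2. Therefore the treewidth is 2.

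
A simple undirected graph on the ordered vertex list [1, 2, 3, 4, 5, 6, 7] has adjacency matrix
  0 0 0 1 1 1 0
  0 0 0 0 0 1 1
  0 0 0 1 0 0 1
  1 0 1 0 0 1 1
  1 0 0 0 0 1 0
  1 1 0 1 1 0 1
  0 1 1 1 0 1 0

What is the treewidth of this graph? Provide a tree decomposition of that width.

Each bag holds 3 vertices, so the decomposition has width 2, which upper-bounds the treewidth. For the lower bound, the 3 vertices {3, 4, 7} are pairwise adjacent, and any tree decomposition puts a clique entirely inside one bag — forcing width ≥ 2. Combining the bounds, tw(G) = 2.

Treewidth 2.
One optimal decomposition is:
Bags: B1 = {3, 4, 7}  B2 = {4, 6, 7}  B3 = {1, 4, 6}  B4 = {2, 6, 7}  B5 = {1, 5, 6}
Tree: B1–B2, B2–B3, B2–B4, B3–B5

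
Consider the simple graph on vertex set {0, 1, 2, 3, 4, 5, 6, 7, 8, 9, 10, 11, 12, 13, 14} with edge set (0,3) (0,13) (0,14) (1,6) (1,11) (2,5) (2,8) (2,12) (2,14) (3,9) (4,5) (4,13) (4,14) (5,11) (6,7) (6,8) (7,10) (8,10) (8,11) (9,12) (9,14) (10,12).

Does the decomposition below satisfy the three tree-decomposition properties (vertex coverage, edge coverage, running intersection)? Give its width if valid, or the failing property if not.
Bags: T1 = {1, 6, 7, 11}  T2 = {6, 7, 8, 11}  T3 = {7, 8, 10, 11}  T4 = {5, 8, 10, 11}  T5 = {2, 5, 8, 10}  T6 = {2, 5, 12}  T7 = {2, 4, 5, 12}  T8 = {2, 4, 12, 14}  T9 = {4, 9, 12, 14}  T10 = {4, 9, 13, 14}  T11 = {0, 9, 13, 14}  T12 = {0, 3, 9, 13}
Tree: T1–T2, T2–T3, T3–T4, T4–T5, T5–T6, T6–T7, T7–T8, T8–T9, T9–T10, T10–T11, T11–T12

No — edge (10,12) lies in no bag.

A tree decomposition must satisfy three properties: every vertex lies in some bag; for every edge, both endpoints lie together in some bag; and for every vertex, the bags containing it form a connected subtree. Here edge (10,12) lies in no bag, so the decomposition is invalid.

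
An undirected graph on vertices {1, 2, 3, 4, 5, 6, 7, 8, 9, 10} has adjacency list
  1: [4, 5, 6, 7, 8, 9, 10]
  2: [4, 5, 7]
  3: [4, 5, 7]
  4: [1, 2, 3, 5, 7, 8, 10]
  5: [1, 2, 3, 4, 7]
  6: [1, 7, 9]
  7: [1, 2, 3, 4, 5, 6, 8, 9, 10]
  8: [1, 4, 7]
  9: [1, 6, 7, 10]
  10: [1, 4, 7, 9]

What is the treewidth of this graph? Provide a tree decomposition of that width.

The largest bag has 4 vertices, giving width 3; this decomposition certifies tw(G) ≤ 3. On the other hand G contains the 4-clique {1, 7, 9, 10}. A clique must lie in a single bag of any decomposition, so no decomposition can have width below 3. Combining the bounds, tw(G) = 3.

Treewidth 3.
One such decomposition:
Bags: B1 = {1, 4, 5, 7}  B2 = {1, 4, 7, 10}  B3 = {2, 4, 5, 7}  B4 = {3, 4, 5, 7}  B5 = {1, 7, 9, 10}  B6 = {1, 6, 7, 9}  B7 = {1, 4, 7, 8}
Tree: B1–B2, B1–B3, B1–B4, B2–B5, B5–B6, B2–B7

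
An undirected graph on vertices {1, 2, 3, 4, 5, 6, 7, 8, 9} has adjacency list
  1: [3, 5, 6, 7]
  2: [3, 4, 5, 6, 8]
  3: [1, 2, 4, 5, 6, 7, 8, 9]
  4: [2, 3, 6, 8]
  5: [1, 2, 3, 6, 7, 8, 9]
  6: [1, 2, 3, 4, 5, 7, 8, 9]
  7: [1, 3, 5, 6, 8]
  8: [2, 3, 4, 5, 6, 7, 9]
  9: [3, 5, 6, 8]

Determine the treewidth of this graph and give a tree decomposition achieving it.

Treewidth 4.
Bags: B1 = {2, 3, 5, 6, 8}  B2 = {3, 5, 6, 8, 9}  B3 = {3, 5, 6, 7, 8}  B4 = {1, 3, 5, 6, 7}  B5 = {2, 3, 4, 6, 8}
Tree: B1–B2, B2–B3, B3–B4, B1–B5

The largest bag has 5 vertices, giving width 4; this decomposition certifies tw(G) ≤ 4. Conversely, {2, 3, 4, 6, 8} is a clique of size 5, and the vertices of any clique must share a bag in every tree decomposition; so some bag has ≥ 5 vertices and tw(G) ≥ 4. The upper and lower bounds meet at 4, so that is the treewidth.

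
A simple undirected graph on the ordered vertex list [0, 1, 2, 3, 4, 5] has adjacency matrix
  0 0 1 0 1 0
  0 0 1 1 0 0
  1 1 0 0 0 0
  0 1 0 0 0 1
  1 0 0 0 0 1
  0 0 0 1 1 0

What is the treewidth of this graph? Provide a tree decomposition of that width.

Treewidth 2.
Bags: B1 = {1, 3, 5}  B2 = {1, 2, 5}  B3 = {0, 2, 5}  B4 = {0, 4, 5}
Tree: B1–B2, B2–B3, B3–B4

Every bag has size at most 3, so the width is 3 − 1 = 2 and tw(G) ≤ 2. Since 5–3–1–2–0–4–5 is a cycle in G, G is not acyclic. Forests are exactly the graphs of treewidth ≤ 1, so tw(G) ≥ 2. Combining the bounds, tw(G) = 2.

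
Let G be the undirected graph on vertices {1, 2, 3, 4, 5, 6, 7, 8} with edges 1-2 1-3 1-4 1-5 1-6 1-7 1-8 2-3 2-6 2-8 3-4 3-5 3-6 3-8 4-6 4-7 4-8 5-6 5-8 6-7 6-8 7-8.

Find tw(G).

4

A width-4 tree decomposition is:
Bags: B1 = {1, 4, 6, 7, 8}  B2 = {1, 3, 4, 6, 8}  B3 = {1, 3, 5, 6, 8}  B4 = {1, 2, 3, 6, 8}
Tree: B1–B2, B2–B3, B3–B4
Each bag holds 5 vertices, so the decomposition has width 4, which upper-bounds the treewidth. For the lower bound, the 5 vertices {1, 2, 3, 6, 8} are pairwise adjacent, and any tree decomposition puts a clique entirely inside one bag — forcing width ≥ 4. Combining the bounds, tw(G) = 4.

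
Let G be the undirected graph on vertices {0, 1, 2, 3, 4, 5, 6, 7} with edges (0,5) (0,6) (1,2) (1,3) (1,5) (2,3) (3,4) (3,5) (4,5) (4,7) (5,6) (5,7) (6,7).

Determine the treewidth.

2

A width-2 tree decomposition is:
Bags: B1 = {3, 4, 5}  B2 = {4, 5, 7}  B3 = {1, 3, 5}  B4 = {1, 2, 3}  B5 = {5, 6, 7}  B6 = {0, 5, 6}
Tree: B1–B2, B1–B3, B3–B4, B2–B5, B5–B6
Every bag has size at most 3, so the width is 3 − 1 = 2 and tw(G) ≤ 2. On the other hand G contains the 3-clique {1, 2, 3}. A clique must lie in a single bag of any decomposition, so no decomposition can have width below 2. Hence tw(G) = 2 exactly.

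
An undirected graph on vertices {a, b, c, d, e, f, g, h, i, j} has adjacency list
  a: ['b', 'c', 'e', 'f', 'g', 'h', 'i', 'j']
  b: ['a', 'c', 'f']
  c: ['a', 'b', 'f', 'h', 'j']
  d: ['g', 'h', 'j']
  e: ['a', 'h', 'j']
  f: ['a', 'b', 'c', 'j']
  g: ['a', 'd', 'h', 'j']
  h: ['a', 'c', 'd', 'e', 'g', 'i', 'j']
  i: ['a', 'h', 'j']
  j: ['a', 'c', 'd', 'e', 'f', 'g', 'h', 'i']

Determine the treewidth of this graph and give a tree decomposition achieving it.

The largest bag has 4 vertices, giving width 3; this decomposition certifies tw(G) ≤ 3. For the lower bound, the 4 vertices {d, g, h, j} are pairwise adjacent, and any tree decomposition puts a clique entirely inside one bag — forcing width ≥ 3. Combining the bounds, tw(G) = 3.

Treewidth 3.
Bags: B1 = {a, c, h, j}  B2 = {a, g, h, j}  B3 = {d, g, h, j}  B4 = {a, e, h, j}  B5 = {a, c, f, j}  B6 = {a, h, i, j}  B7 = {a, b, c, f}
Tree: B1–B2, B2–B3, B2–B4, B1–B5, B1–B6, B5–B7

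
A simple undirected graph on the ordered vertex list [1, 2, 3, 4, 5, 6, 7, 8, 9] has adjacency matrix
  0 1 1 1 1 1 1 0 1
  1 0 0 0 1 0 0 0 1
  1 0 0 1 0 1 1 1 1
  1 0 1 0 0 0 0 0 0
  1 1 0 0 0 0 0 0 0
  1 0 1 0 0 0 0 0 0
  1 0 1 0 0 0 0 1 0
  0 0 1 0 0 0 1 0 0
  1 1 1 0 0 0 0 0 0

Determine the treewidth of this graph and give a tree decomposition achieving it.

The largest bag has 3 vertices, giving width 2; this decomposition certifies tw(G) ≤ 2. For the lower bound, the 3 vertices {3, 7, 8} are pairwise adjacent, and any tree decomposition puts a clique entirely inside one bag — forcing width ≥ 2. Combining the bounds, tw(G) = 2.

Treewidth 2.
One optimal decomposition is:
Bags: B1 = {1, 3, 6}  B2 = {1, 3, 9}  B3 = {1, 3, 7}  B4 = {1, 2, 9}  B5 = {3, 7, 8}  B6 = {1, 2, 5}  B7 = {1, 3, 4}
Tree: B1–B2, B2–B3, B2–B4, B3–B5, B4–B6, B1–B7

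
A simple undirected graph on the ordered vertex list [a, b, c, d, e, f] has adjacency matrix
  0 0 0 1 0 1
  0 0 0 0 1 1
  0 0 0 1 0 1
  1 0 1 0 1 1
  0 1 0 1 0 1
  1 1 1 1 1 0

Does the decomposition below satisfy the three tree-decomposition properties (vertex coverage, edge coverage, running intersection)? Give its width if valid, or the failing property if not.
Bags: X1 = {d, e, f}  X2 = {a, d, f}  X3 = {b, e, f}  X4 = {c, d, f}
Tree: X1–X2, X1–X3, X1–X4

Yes; width 2.

Every vertex of G appears in some bag (union = {a, b, c, d, e, f}); every edge is covered by a bag; and for each vertex v the set of bags containing v is connected in the bag tree. The decomposition is therefore valid. The largest bag has 3 vertices, so the width is 2.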